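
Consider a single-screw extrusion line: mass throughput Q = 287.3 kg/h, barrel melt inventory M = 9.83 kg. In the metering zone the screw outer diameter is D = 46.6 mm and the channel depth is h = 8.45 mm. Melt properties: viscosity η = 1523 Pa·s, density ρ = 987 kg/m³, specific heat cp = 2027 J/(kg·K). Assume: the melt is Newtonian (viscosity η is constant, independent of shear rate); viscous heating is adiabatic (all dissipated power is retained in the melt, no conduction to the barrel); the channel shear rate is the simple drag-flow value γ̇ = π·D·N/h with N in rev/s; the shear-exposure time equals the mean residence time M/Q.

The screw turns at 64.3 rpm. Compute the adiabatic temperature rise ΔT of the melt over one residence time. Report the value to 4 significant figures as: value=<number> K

Convert throughput: Q = 287.3 kg/h = 287.3/3600 = 0.0798056 kg/s
Mean residence time: t_res = M/Q_s = 9.83 kg / 0.0798056 kg/s = 123.174 s
Convert to SI: D = 0.0466 m, h = 0.00845 m, N = 64.3/60 = 1.07167 rev/s
γ̇ = π·D·N / h = π · 0.0466 · 1.07167 / 0.00845 = 18.5669 s⁻¹
Adiabatic rise: ΔT = η γ̇² t_res / (ρ cp) = 1523·(18.5669)²·123.174 / (987·2027) = 32.3241 K

value=32.32 K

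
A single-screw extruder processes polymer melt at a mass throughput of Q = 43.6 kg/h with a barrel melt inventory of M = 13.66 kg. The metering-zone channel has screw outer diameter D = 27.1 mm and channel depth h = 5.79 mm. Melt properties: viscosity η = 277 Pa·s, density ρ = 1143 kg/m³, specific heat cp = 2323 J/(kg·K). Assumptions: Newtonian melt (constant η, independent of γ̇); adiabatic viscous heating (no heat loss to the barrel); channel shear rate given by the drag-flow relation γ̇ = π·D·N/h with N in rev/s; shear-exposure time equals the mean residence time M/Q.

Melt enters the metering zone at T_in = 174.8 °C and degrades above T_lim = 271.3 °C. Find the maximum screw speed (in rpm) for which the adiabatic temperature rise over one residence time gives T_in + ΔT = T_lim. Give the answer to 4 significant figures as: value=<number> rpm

Q_s = Q / 3600 = 43.6 / 3600 = 0.0121111 kg/s
t_res = M / Q_s = 13.66 ÷ 0.0121111 = 1127.89 s
Convert to metres: D = 0.0271 m, h = 0.00579 m
ΔT_a = T_lim − T_in = 271.3 °C − 174.8 °C = 96.5 K
γ̇_max² = ΔT_a·ρ·cp / (η·t_res) = [96.5 × 1143 × 2323] / [277 × 1127.89] = 820.118 s⁻²
Take the square root: γ̇_max = √(820.118) = 28.6377 s⁻¹
N_max = γ̇_max·h / (π·D) = 28.6377 · 0.00579 / (π · 0.0271) = 1.94759 rev/s = 116.855 rpm

value=116.9 rpm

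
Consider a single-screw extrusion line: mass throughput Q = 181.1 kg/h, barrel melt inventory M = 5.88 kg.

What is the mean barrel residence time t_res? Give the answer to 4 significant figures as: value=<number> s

Throughput in SI: Q_s = 181.1 kg/h ÷ 3600 s/h = 0.0503056 kg/s
t_res = M / Q_s = 5.88 / 0.0503056 = 116.886 s

value=116.9 s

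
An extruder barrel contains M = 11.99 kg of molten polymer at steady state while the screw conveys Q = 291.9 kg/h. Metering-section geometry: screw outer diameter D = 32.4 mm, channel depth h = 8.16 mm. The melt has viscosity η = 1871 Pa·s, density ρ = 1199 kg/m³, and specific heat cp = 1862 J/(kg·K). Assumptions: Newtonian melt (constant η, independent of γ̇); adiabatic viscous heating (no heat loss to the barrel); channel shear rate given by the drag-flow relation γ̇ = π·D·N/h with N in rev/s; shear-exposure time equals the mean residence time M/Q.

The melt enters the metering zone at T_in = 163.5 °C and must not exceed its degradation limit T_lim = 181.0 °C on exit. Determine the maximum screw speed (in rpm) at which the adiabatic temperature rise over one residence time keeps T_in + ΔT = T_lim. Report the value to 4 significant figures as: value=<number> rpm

Throughput in SI: Q_s = 291.9 kg/h ÷ 3600 s/h = 0.0810833 kg/s
t_res = M / Q_s = 11.99 / 0.0810833 = 147.873 s
D = 32.4 mm = 0.0324 m;  h = 8.16 mm = 0.00816 m
ΔT_a = T_lim − T_in = 181.0 °C − 163.5 °C = 17.5 K
γ̇_max² = ΔT_a·ρ·cp/(η·t_res) = 17.5·1199·1862/(1871·147.873) = 141.213 s⁻²
Take the square root: γ̇_max = √(141.213) = 11.8833 s⁻¹
Solve γ̇ = πDN/h for N: N_max = γ̇_max·h/(π·D) = 11.8833 × 0.00816 / (π × 0.0324) = 0.952649 rev/s = 57.159 rpm

value=57.16 rpm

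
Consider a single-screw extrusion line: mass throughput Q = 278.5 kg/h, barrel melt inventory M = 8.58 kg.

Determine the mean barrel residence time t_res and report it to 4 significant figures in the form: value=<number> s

value=110.9 s

Throughput in SI: Q_s = 278.5 kg/h ÷ 3600 s/h = 0.0773611 kg/s
t_res = M / Q_s = 8.58 ÷ 0.0773611 = 110.908 s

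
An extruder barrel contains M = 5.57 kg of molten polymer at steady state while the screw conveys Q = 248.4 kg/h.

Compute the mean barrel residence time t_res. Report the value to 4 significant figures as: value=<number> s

Throughput in SI: Q_s = 248.4 kg/h ÷ 3600 s/h = 0.069 kg/s
t_res = M / Q_s = 5.57 ÷ 0.069 = 80.7246 s

value=80.72 s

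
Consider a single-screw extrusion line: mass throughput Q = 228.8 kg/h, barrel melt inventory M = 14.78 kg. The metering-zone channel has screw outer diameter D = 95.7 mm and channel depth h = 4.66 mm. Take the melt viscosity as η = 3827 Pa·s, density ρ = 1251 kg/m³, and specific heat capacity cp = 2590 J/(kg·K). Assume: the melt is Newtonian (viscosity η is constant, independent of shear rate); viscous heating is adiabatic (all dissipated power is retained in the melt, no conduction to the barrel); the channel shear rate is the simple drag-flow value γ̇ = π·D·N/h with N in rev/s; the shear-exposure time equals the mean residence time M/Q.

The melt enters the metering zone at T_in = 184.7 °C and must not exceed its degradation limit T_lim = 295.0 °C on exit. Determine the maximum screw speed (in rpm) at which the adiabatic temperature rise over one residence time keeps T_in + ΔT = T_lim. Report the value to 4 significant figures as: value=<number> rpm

value=18.64 rpm

Q_s = Q / 3600 = 228.8 / 3600 = 0.0635556 kg/s
t_res = M / Q_s = 14.78 ÷ 0.0635556 = 232.552 s
Geometry in SI: D = 95.7 mm → 0.0957 m, h = 4.66 mm → 0.00466 m
ΔT_a = T_lim − T_in = 295.0 − 184.7 = 110.3 K
γ̇_max² = ΔT_a·ρ·cp / (η·t_res) = [110.3 × 1251 × 2590] / [3827 × 232.552] = 401.563 s⁻²
Take the square root: γ̇_max = √(401.563) = 20.039 s⁻¹
N_max = γ̇_max·h / (π·D) = 20.039 · 0.00466 / (π · 0.0957) = 0.310599 rev/s = 18.636 rpm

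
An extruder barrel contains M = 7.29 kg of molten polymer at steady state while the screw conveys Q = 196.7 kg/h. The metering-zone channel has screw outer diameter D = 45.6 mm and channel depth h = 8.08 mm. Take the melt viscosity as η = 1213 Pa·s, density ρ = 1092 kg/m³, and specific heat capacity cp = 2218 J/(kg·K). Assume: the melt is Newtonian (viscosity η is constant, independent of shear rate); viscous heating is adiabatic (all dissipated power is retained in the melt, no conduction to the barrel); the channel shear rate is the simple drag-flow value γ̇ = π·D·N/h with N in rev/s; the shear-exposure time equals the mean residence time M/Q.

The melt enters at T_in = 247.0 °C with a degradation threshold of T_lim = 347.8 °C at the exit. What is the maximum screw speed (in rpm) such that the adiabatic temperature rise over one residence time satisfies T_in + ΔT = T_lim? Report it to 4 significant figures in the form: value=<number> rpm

value=131.4 rpm

Q_s = Q / 3600 = 196.7 / 3600 = 0.0546389 kg/s
t_res = M / Q_s = 7.29 / 0.0546389 = 133.421 s
D = 45.6 mm = 0.0456 m;  h = 8.08 mm = 0.00808 m
ΔT_a = T_lim − T_in = 347.8 °C − 247.0 °C = 100.8 K
Invert ΔT = ηγ̇²t_res/(ρcp) for γ̇: γ̇_max² = ΔT_a ρ cp / (η t_res) = 100.8·1092·2218 / (1213·133.421) = 1508.54 s⁻²
γ̇_max = √1508.54 = 38.84 s⁻¹
Solve γ̇ = πDN/h for N: N_max = γ̇_max·h/(π·D) = 38.84 × 0.00808 / (π × 0.0456) = 2.19066 rev/s = 131.44 rpm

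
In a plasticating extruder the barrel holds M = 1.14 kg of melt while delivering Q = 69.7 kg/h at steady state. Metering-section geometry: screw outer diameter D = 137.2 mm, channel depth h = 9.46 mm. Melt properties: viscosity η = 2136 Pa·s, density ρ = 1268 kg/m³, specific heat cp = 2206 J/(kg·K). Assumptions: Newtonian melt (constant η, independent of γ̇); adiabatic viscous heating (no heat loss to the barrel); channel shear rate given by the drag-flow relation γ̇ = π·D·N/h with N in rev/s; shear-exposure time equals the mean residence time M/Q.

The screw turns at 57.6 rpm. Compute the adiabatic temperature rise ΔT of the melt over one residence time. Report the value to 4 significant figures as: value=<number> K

Convert throughput: Q = 69.7 kg/h = 69.7/3600 = 0.0193611 kg/s
t_res = M / Q_s = 1.14 ÷ 0.0193611 = 58.8809 s
D = 137.2 mm = 0.1372 m;  h = 9.46 mm = 0.00946 m;  N = 57.6 rpm / 60 = 0.96 rev/s
Shear rate: γ̇ = πDN/h = π·0.1372·0.96/0.00946 = 43.7405 s⁻¹
ΔT = η·γ̇²·t_res/(ρ·cp) = [2136 × 43.7405² × 58.8809] / [1268 × 2206] = 86.0239 K

value=86.02 K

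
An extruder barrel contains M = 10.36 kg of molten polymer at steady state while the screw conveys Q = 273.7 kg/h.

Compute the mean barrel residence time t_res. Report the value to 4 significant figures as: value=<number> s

value=136.3 s

Throughput in SI: Q_s = 273.7 kg/h ÷ 3600 s/h = 0.0760278 kg/s
t_res = M / Q_s = 10.36 ÷ 0.0760278 = 136.266 s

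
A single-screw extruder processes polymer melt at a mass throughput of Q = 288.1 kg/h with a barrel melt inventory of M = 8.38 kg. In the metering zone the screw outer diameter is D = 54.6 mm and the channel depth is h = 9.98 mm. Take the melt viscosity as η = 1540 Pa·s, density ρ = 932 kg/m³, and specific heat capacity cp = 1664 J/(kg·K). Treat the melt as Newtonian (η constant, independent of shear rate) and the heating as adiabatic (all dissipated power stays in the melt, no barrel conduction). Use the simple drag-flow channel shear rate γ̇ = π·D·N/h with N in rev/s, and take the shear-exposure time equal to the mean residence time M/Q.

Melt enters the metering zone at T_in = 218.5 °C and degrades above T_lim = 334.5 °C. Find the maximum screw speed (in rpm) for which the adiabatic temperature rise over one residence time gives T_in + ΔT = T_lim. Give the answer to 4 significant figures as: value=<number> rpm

Throughput in SI: Q_s = 288.1 kg/h ÷ 3600 s/h = 0.0800278 kg/s
Mean residence time: t_res = M/Q_s = 8.38 kg / 0.0800278 kg/s = 104.714 s
Geometry in SI: D = 54.6 mm → 0.0546 m, h = 9.98 mm → 0.00998 m
ΔT_a = T_lim − T_in = 334.5 °C − 218.5 °C = 116 K
Invert ΔT = ηγ̇²t_res/(ρcp) for γ̇: γ̇_max² = ΔT_a ρ cp / (η t_res) = 116·932·1664 / (1540·104.714) = 1115.59 s⁻²
Take the square root: γ̇_max = √(1115.59) = 33.4004 s⁻¹
N_max = γ̇_max·h / (π·D) = 33.4004 · 0.00998 / (π · 0.0546) = 1.9433 rev/s = 116.598 rpm

value=116.6 rpm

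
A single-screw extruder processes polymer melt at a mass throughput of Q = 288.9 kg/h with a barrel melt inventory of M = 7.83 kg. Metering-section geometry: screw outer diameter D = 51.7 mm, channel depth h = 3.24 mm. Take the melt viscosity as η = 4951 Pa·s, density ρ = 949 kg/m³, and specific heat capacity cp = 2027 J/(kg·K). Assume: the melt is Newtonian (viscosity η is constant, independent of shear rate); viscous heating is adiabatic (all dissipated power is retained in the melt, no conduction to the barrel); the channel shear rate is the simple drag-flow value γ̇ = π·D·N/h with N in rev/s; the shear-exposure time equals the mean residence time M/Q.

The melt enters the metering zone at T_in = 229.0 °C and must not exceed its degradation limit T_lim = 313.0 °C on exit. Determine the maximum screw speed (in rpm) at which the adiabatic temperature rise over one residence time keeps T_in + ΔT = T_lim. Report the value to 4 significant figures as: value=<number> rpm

value=21.89 rpm

Throughput in SI: Q_s = 288.9 kg/h ÷ 3600 s/h = 0.08025 kg/s
t_res = M / Q_s = 7.83 ÷ 0.08025 = 97.5701 s
D = 51.7 mm = 0.0517 m;  h = 3.24 mm = 0.00324 m
Allowable rise: ΔT_a = T_lim − T_in = 313.0 − 229.0 = 84 K
γ̇_max² = ΔT_a·ρ·cp/(η·t_res) = 84·949·2027/(4951·97.5701) = 334.495 s⁻²
γ̇_max = sqrt(334.495) = 18.2892 s⁻¹
Solve γ̇ = πDN/h for N: N_max = γ̇_max·h/(π·D) = 18.2892 × 0.00324 / (π × 0.0517) = 0.364837 rev/s = 21.8902 rpm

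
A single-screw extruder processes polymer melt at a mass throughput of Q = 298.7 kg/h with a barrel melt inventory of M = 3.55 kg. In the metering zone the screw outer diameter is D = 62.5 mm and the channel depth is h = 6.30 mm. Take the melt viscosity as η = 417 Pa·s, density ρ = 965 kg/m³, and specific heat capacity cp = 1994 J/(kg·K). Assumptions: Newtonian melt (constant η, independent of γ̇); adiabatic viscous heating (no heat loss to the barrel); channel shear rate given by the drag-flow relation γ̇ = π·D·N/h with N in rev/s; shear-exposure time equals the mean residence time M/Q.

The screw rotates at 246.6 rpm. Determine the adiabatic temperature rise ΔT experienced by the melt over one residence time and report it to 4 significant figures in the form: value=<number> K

value=152.1 K

Throughput in SI: Q_s = 298.7 kg/h ÷ 3600 s/h = 0.0829722 kg/s
t_res = M / Q_s = 3.55 / 0.0829722 = 42.7854 s
Convert to SI: D = 0.0625 m, h = 0.0063 m, N = 246.6/60 = 4.11 rev/s
γ̇ = π D N / h = (π)(0.0625)(4.11) / 0.0063 = 128.095 s⁻¹
ΔT = η·γ̇²·t_res / (ρ·cp) = 417 · (128.095)² · 42.7854 / (965 · 1994) = 152.139 K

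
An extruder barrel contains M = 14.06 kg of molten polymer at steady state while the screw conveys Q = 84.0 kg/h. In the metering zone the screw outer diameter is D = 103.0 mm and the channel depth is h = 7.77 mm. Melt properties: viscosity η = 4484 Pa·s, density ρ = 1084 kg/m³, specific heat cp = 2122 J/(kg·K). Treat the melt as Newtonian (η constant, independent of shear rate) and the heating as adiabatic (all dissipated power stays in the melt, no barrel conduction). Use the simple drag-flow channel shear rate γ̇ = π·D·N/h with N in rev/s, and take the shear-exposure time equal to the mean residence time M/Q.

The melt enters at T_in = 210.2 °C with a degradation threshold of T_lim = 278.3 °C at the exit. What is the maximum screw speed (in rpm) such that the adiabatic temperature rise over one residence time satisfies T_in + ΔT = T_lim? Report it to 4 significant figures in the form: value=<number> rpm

value=10.97 rpm

Q_s = Q / 3600 = 84.0 / 3600 = 0.0233333 kg/s
t_res = M / Q_s = 14.06 ÷ 0.0233333 = 602.571 s
D = 103.0 mm = 0.103 m;  h = 7.77 mm = 0.00777 m
ΔT_a = T_lim − T_in = 278.3 − 210.2 = 68.1 K
γ̇_max² = ΔT_a·ρ·cp/(η·t_res) = 68.1·1084·2122/(4484·602.571) = 57.9759 s⁻²
Take the square root: γ̇_max = √(57.9759) = 7.61419 s⁻¹
N_max = γ̇_max h / (πD) = 7.61419·0.00777/(π·0.103) = 0.182834 rev/s → ×60 = 10.9701 rpm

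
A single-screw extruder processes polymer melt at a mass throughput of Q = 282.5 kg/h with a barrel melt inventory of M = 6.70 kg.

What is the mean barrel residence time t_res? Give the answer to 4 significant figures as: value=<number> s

value=85.38 s

Convert throughput: Q = 282.5 kg/h = 282.5/3600 = 0.0784722 kg/s
t_res = M / Q_s = 6.70 ÷ 0.0784722 = 85.3805 s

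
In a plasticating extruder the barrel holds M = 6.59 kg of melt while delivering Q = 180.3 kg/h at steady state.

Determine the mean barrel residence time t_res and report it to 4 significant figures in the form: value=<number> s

Throughput in SI: Q_s = 180.3 kg/h ÷ 3600 s/h = 0.0500833 kg/s
t_res = M / Q_s = 6.59 / 0.0500833 = 131.581 s

value=131.6 s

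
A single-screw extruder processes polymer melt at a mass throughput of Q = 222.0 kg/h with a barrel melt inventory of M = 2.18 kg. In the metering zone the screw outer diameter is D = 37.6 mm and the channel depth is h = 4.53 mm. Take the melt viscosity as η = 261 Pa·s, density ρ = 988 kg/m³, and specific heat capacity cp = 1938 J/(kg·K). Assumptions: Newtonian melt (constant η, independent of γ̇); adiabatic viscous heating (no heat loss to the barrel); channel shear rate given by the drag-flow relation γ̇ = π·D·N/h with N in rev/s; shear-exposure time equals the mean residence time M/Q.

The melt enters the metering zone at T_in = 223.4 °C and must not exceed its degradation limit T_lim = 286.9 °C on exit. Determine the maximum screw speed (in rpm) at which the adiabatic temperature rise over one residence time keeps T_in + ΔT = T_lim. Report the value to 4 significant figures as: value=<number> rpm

value=264.1 rpm

Throughput in SI: Q_s = 222.0 kg/h ÷ 3600 s/h = 0.0616667 kg/s
Mean residence time: t_res = M/Q_s = 2.18 kg / 0.0616667 kg/s = 35.3514 s
Geometry in SI: D = 37.6 mm → 0.0376 m, h = 4.53 mm → 0.00453 m
ΔT_a = T_lim − T_in = 286.9 °C − 223.4 °C = 63.5 K
γ̇_max² = ΔT_a·ρ·cp / (η·t_res) = [63.5 × 988 × 1938] / [261 × 35.3514] = 13177.6 s⁻²
γ̇_max = sqrt(13177.6) = 114.794 s⁻¹
N_max = γ̇_max·h / (π·D) = 114.794 · 0.00453 / (π · 0.0376) = 4.4023 rev/s = 264.138 rpm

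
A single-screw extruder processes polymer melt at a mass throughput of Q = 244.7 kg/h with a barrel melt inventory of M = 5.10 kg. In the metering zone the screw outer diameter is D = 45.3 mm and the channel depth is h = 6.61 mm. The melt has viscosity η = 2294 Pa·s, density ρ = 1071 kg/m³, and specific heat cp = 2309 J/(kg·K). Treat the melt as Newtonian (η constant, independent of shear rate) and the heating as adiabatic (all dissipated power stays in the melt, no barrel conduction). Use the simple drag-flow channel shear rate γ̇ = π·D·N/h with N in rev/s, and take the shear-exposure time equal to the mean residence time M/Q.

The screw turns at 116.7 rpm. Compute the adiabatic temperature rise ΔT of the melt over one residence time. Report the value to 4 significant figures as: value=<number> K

value=122.1 K

Q_s = Q / 3600 = 244.7 / 3600 = 0.0679722 kg/s
Mean residence time: t_res = M/Q_s = 5.10 kg / 0.0679722 kg/s = 75.0306 s
Convert to SI: D = 0.0453 m, h = 0.00661 m, N = 116.7/60 = 1.945 rev/s
γ̇ = π D N / h = (π)(0.0453)(1.945) / 0.00661 = 41.8761 s⁻¹
ΔT = η·γ̇²·t_res/(ρ·cp) = [2294 × 41.8761² × 75.0306] / [1071 × 2309] = 122.054 K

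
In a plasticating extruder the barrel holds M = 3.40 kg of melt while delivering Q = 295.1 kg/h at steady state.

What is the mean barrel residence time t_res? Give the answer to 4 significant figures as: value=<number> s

value=41.48 s

Q_s = Q / 3600 = 295.1 / 3600 = 0.0819722 kg/s
t_res = M / Q_s = 3.40 ÷ 0.0819722 = 41.4775 s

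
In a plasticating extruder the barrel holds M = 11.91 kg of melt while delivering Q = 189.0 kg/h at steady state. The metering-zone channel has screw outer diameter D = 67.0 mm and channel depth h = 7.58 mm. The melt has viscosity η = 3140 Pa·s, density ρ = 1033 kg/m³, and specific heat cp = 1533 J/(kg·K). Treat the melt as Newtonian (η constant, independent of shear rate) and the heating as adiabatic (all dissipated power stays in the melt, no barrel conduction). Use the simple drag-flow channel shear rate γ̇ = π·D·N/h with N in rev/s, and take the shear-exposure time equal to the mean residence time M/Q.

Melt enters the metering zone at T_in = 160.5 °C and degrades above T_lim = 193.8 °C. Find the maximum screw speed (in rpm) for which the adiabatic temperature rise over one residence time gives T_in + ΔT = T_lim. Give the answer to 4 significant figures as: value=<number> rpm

Convert throughput: Q = 189.0 kg/h = 189.0/3600 = 0.0525 kg/s
Mean residence time: t_res = M/Q_s = 11.91 kg / 0.0525 kg/s = 226.857 s
Convert to metres: D = 0.067 m, h = 0.00758 m
ΔT_a = T_lim − T_in = 193.8 − 160.5 = 33.3 K
γ̇_max² = ΔT_a·ρ·cp/(η·t_res) = 33.3·1033·1533/(3140·226.857) = 74.0295 s⁻²
Take the square root: γ̇_max = √(74.0295) = 8.60404 s⁻¹
N_max = γ̇_max h / (πD) = 8.60404·0.00758/(π·0.067) = 0.309847 rev/s → ×60 = 18.5908 rpm

value=18.59 rpm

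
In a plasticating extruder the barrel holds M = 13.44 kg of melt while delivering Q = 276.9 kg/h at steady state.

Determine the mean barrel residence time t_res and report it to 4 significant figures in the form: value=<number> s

Convert throughput: Q = 276.9 kg/h = 276.9/3600 = 0.0769167 kg/s
Mean residence time: t_res = M/Q_s = 13.44 kg / 0.0769167 kg/s = 174.735 s

value=174.7 s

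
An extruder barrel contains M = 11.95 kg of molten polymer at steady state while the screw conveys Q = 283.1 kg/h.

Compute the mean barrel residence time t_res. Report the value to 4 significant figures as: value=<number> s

value=152.0 s

Q_s = Q / 3600 = 283.1 / 3600 = 0.0786389 kg/s
Mean residence time: t_res = M/Q_s = 11.95 kg / 0.0786389 kg/s = 151.96 s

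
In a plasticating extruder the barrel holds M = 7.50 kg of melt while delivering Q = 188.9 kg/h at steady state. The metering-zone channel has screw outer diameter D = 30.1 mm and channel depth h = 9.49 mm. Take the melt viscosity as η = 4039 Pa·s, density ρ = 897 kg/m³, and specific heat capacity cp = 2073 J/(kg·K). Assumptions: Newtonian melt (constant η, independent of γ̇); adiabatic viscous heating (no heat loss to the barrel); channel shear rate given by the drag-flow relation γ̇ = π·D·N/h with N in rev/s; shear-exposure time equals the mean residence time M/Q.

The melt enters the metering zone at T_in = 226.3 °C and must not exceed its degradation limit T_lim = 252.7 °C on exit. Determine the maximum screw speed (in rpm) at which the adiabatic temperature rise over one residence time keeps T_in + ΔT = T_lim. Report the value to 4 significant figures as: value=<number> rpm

Throughput in SI: Q_s = 188.9 kg/h ÷ 3600 s/h = 0.0524722 kg/s
Mean residence time: t_res = M/Q_s = 7.50 kg / 0.0524722 kg/s = 142.933 s
Convert to metres: D = 0.0301 m, h = 0.00949 m
Allowable rise: ΔT_a = T_lim − T_in = 252.7 − 226.3 = 26.4 K
γ̇_max² = ΔT_a·ρ·cp/(η·t_res) = 26.4·897·2073/(4039·142.933) = 85.0335 s⁻²
γ̇_max = √85.0335 = 9.22136 s⁻¹
Solve γ̇ = πDN/h for N: N_max = γ̇_max·h/(π·D) = 9.22136 × 0.00949 / (π × 0.0301) = 0.925433 rev/s = 55.526 rpm

value=55.53 rpm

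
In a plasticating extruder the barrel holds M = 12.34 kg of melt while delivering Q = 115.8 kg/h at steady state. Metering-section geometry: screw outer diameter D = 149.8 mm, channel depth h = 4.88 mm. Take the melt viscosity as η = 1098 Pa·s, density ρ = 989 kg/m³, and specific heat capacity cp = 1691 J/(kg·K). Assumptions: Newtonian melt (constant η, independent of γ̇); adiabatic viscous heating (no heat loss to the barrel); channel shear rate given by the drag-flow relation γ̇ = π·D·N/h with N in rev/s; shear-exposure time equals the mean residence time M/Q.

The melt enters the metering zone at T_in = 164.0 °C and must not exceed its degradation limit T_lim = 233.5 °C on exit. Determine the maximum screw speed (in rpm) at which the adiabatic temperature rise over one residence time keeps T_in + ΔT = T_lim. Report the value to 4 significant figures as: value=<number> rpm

Convert throughput: Q = 115.8 kg/h = 115.8/3600 = 0.0321667 kg/s
t_res = M / Q_s = 12.34 ÷ 0.0321667 = 383.627 s
Geometry in SI: D = 149.8 mm → 0.1498 m, h = 4.88 mm → 0.00488 m
ΔT_a = T_lim − T_in = 233.5 °C − 164.0 °C = 69.5 K
γ̇_max² = ΔT_a·ρ·cp / (η·t_res) = [69.5 × 989 × 1691] / [1098 × 383.627] = 275.939 s⁻²
γ̇_max = sqrt(275.939) = 16.6114 s⁻¹
N_max = γ̇_max·h / (π·D) = 16.6114 · 0.00488 / (π · 0.1498) = 0.172252 rev/s = 10.3351 rpm

value=10.34 rpm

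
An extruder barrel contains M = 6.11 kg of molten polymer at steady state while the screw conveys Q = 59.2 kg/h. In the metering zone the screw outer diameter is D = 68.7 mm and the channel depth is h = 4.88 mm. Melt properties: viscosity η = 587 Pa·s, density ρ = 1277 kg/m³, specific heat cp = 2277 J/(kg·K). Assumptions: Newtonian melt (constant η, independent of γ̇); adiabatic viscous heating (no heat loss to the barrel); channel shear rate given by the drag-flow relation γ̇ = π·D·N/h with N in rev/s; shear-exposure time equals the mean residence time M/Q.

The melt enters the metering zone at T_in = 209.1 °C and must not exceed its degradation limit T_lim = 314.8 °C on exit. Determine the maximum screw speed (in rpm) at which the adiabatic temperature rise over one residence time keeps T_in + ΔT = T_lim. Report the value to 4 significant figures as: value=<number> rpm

Convert throughput: Q = 59.2 kg/h = 59.2/3600 = 0.0164444 kg/s
t_res = M / Q_s = 6.11 ÷ 0.0164444 = 371.554 s
D = 68.7 mm = 0.0687 m;  h = 4.88 mm = 0.00488 m
ΔT_a = T_lim − T_in = 314.8 − 209.1 = 105.7 K
γ̇_max² = ΔT_a·ρ·cp/(η·t_res) = 105.7·1277·2277/(587·371.554) = 1409.19 s⁻²
Take the square root: γ̇_max = √(1409.19) = 37.5391 s⁻¹
Solve γ̇ = πDN/h for N: N_max = γ̇_max·h/(π·D) = 37.5391 × 0.00488 / (π × 0.0687) = 0.848785 rev/s = 50.9271 rpm

value=50.93 rpm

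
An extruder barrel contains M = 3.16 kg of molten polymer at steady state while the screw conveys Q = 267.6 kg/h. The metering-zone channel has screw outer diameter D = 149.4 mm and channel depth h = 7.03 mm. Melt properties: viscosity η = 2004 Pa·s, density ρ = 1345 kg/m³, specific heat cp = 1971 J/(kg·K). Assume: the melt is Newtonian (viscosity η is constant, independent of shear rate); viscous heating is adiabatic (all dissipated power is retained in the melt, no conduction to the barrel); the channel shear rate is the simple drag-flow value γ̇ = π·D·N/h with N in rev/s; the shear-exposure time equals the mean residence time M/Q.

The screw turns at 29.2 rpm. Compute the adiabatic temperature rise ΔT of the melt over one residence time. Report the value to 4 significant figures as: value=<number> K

value=33.93 K

Q_s = Q / 3600 = 267.6 / 3600 = 0.0743333 kg/s
Mean residence time: t_res = M/Q_s = 3.16 kg / 0.0743333 kg/s = 42.5112 s
Geometry in metres: D = 149.4 mm → 0.1494 m, h = 7.03 mm → 0.00703 m; screw speed N = 29.2 rpm = 0.486667 rev/s
γ̇ = π D N / h = (π)(0.1494)(0.486667) / 0.00703 = 32.492 s⁻¹
Adiabatic rise: ΔT = η γ̇² t_res / (ρ cp) = 2004·(32.492)²·42.5112 / (1345·1971) = 33.927 K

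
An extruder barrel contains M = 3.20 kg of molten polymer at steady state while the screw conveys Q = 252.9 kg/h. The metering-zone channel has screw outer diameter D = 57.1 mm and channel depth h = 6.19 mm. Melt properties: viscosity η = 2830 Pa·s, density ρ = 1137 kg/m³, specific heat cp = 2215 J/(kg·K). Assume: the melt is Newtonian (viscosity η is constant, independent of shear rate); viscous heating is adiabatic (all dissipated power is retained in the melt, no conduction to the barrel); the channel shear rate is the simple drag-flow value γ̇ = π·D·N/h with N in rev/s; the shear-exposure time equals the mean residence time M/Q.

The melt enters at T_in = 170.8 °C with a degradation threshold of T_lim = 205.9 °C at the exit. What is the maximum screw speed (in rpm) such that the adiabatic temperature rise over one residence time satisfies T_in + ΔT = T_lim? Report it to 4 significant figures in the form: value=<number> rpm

value=54.22 rpm

Throughput in SI: Q_s = 252.9 kg/h ÷ 3600 s/h = 0.07025 kg/s
t_res = M / Q_s = 3.20 / 0.07025 = 45.5516 s
Convert to metres: D = 0.0571 m, h = 0.00619 m
ΔT_a = T_lim − T_in = 205.9 °C − 170.8 °C = 35.1 K
γ̇_max² = ΔT_a·ρ·cp / (η·t_res) = [35.1 × 1137 × 2215] / [2830 × 45.5516] = 685.727 s⁻²
γ̇_max = √685.727 = 26.1864 s⁻¹
Solve γ̇ = πDN/h for N: N_max = γ̇_max·h/(π·D) = 26.1864 × 0.00619 / (π × 0.0571) = 0.903608 rev/s = 54.2165 rpm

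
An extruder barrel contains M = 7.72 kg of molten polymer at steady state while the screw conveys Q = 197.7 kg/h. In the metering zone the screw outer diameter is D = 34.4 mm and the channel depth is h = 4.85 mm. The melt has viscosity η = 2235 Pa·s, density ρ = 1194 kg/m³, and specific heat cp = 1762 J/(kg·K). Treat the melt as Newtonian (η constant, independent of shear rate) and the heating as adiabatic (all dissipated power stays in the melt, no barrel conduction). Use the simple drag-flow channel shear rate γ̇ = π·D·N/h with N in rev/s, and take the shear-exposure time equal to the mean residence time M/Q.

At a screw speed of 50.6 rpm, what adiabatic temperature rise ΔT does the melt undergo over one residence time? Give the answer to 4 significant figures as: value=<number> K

Throughput in SI: Q_s = 197.7 kg/h ÷ 3600 s/h = 0.0549167 kg/s
Mean residence time: t_res = M/Q_s = 7.72 kg / 0.0549167 kg/s = 140.577 s
Geometry in metres: D = 34.4 mm → 0.0344 m, h = 4.85 mm → 0.00485 m; screw speed N = 50.6 rpm = 0.843333 rev/s
Shear rate: γ̇ = πDN/h = π·0.0344·0.843333/0.00485 = 18.7917 s⁻¹
Adiabatic rise: ΔT = η γ̇² t_res / (ρ cp) = 2235·(18.7917)²·140.577 / (1194·1762) = 52.7366 K

value=52.74 K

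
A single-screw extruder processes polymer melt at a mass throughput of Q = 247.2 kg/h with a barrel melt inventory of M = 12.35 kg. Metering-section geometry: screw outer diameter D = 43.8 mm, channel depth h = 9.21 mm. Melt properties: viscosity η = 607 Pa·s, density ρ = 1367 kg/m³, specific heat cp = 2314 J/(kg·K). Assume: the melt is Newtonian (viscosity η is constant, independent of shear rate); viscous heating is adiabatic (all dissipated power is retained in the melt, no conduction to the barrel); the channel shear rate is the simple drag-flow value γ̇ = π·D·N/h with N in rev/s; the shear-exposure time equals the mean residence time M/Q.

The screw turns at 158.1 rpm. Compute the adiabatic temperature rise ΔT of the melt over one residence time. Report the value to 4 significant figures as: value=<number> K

Throughput in SI: Q_s = 247.2 kg/h ÷ 3600 s/h = 0.0686667 kg/s
t_res = M / Q_s = 12.35 ÷ 0.0686667 = 179.854 s
Convert to SI: D = 0.0438 m, h = 0.00921 m, N = 158.1/60 = 2.635 rev/s
Shear rate: γ̇ = πDN/h = π·0.0438·2.635/0.00921 = 39.3681 s⁻¹
ΔT = η·γ̇²·t_res/(ρ·cp) = [607 × 39.3681² × 179.854] / [1367 × 2314] = 53.4894 K

value=53.49 K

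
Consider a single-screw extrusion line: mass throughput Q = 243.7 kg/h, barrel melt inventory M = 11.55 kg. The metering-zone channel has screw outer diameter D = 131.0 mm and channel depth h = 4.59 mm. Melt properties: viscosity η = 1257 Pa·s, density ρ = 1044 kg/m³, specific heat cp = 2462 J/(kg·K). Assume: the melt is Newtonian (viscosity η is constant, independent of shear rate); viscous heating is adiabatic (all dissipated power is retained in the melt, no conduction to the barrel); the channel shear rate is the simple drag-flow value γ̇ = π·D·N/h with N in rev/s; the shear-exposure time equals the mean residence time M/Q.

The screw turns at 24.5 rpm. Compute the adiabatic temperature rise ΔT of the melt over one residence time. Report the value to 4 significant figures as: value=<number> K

value=111.8 K

Convert throughput: Q = 243.7 kg/h = 243.7/3600 = 0.0676944 kg/s
t_res = M / Q_s = 11.55 / 0.0676944 = 170.62 s
D = 131.0 mm = 0.131 m;  h = 4.59 mm = 0.00459 m;  N = 24.5 rpm / 60 = 0.408333 rev/s
γ̇ = π D N / h = (π)(0.131)(0.408333) / 0.00459 = 36.612 s⁻¹
Adiabatic rise: ΔT = η γ̇² t_res / (ρ cp) = 1257·(36.612)²·170.62 / (1044·2462) = 111.846 K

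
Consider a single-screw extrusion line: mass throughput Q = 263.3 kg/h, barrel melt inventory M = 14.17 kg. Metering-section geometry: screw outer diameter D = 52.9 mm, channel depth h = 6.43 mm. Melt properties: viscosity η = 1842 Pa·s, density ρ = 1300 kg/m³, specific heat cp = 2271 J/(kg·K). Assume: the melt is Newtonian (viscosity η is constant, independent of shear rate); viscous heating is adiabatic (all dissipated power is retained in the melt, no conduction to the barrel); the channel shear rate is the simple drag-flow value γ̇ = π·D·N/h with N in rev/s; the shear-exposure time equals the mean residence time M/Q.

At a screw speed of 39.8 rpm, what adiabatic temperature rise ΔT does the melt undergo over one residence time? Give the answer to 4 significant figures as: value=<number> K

value=35.53 K

Q_s = Q / 3600 = 263.3 / 3600 = 0.0731389 kg/s
t_res = M / Q_s = 14.17 / 0.0731389 = 193.741 s
D = 52.9 mm = 0.0529 m;  h = 6.43 mm = 0.00643 m;  N = 39.8 rpm / 60 = 0.663333 rev/s
γ̇ = π D N / h = (π)(0.0529)(0.663333) / 0.00643 = 17.1446 s⁻¹
Adiabatic rise: ΔT = η γ̇² t_res / (ρ cp) = 1842·(17.1446)²·193.741 / (1300·2271) = 35.5307 K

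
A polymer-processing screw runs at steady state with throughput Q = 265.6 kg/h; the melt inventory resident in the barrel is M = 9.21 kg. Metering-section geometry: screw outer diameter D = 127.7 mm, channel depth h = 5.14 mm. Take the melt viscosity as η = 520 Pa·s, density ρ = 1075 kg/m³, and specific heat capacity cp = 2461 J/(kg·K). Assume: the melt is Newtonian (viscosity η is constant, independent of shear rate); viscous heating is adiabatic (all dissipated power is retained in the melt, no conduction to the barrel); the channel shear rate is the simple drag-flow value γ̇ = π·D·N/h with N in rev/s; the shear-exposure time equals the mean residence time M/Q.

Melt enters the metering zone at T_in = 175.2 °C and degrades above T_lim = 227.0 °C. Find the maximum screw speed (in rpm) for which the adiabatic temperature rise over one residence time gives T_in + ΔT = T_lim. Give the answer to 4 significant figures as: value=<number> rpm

Convert throughput: Q = 265.6 kg/h = 265.6/3600 = 0.0737778 kg/s
t_res = M / Q_s = 9.21 ÷ 0.0737778 = 124.834 s
Convert to metres: D = 0.1277 m, h = 0.00514 m
Allowable rise: ΔT_a = T_lim − T_in = 227.0 − 175.2 = 51.8 K
γ̇_max² = ΔT_a·ρ·cp/(η·t_res) = 51.8·1075·2461/(520·124.834) = 2111.12 s⁻²
γ̇_max = √2111.12 = 45.9469 s⁻¹
N_max = γ̇_max·h / (π·D) = 45.9469 · 0.00514 / (π · 0.1277) = 0.588679 rev/s = 35.3207 rpm

value=35.32 rpm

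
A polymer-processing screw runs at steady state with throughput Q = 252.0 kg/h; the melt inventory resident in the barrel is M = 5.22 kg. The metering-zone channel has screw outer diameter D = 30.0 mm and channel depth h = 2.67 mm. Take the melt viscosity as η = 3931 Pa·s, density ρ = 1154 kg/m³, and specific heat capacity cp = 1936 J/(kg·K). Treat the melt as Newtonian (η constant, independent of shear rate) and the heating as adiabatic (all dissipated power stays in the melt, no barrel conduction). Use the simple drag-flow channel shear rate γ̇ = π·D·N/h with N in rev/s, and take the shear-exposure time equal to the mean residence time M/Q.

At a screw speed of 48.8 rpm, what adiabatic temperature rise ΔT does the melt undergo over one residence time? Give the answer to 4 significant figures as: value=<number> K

value=108.1 K

Convert throughput: Q = 252.0 kg/h = 252.0/3600 = 0.07 kg/s
t_res = M / Q_s = 5.22 / 0.07 = 74.5714 s
D = 30.0 mm = 0.03 m;  h = 2.67 mm = 0.00267 m;  N = 48.8 rpm / 60 = 0.813333 rev/s
γ̇ = π·D·N / h = π · 0.03 · 0.813333 / 0.00267 = 28.7097 s⁻¹
Adiabatic rise: ΔT = η γ̇² t_res / (ρ cp) = 3931·(28.7097)²·74.5714 / (1154·1936) = 108.149 K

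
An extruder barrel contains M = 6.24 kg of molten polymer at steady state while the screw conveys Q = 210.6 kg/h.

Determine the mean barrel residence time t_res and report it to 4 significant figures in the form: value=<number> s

Throughput in SI: Q_s = 210.6 kg/h ÷ 3600 s/h = 0.0585 kg/s
t_res = M / Q_s = 6.24 / 0.0585 = 106.667 s

value=106.7 s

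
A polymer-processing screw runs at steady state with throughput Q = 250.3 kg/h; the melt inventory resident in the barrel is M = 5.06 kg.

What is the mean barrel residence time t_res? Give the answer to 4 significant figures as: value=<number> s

value=72.78 s

Throughput in SI: Q_s = 250.3 kg/h ÷ 3600 s/h = 0.0695278 kg/s
Mean residence time: t_res = M/Q_s = 5.06 kg / 0.0695278 kg/s = 72.7767 s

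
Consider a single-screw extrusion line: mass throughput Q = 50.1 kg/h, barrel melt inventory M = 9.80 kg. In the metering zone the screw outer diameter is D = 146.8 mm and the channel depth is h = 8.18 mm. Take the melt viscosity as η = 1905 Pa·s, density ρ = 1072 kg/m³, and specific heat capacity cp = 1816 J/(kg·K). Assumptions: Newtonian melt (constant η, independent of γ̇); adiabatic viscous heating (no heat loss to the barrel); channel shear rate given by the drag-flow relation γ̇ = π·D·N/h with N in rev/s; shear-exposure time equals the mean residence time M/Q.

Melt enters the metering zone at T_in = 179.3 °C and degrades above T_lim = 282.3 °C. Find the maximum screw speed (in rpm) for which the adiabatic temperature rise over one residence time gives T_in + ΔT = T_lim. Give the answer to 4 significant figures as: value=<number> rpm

value=13.01 rpm

Convert throughput: Q = 50.1 kg/h = 50.1/3600 = 0.0139167 kg/s
Mean residence time: t_res = M/Q_s = 9.80 kg / 0.0139167 kg/s = 704.192 s
Convert to metres: D = 0.1468 m, h = 0.00818 m
ΔT_a = T_lim − T_in = 282.3 − 179.3 = 103 K
γ̇_max² = ΔT_a·ρ·cp/(η·t_res) = 103·1072·1816/(1905·704.192) = 149.473 s⁻²
γ̇_max = sqrt(149.473) = 12.2259 s⁻¹
N_max = γ̇_max h / (πD) = 12.2259·0.00818/(π·0.1468) = 0.216849 rev/s → ×60 = 13.011 rpm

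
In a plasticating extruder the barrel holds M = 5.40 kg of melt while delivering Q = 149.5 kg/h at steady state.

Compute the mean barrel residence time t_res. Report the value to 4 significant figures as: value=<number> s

Q_s = Q / 3600 = 149.5 / 3600 = 0.0415278 kg/s
t_res = M / Q_s = 5.40 ÷ 0.0415278 = 130.033 s

value=130.0 s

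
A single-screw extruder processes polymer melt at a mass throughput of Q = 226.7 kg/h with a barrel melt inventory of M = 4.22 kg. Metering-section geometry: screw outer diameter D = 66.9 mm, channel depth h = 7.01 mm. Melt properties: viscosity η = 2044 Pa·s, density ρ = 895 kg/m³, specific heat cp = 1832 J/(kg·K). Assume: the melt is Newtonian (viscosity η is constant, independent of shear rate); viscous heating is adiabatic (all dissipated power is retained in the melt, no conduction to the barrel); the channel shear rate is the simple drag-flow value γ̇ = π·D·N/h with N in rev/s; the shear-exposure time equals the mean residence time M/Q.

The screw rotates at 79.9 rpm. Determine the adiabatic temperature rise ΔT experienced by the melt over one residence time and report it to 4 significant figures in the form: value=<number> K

Q_s = Q / 3600 = 226.7 / 3600 = 0.0629722 kg/s
t_res = M / Q_s = 4.22 / 0.0629722 = 67.0137 s
Geometry in metres: D = 66.9 mm → 0.0669 m, h = 7.01 mm → 0.00701 m; screw speed N = 79.9 rpm = 1.33167 rev/s
Shear rate: γ̇ = πDN/h = π·0.0669·1.33167/0.00701 = 39.9258 s⁻¹
Adiabatic rise: ΔT = η γ̇² t_res / (ρ cp) = 2044·(39.9258)²·67.0137 / (895·1832) = 133.169 K

value=133.2 K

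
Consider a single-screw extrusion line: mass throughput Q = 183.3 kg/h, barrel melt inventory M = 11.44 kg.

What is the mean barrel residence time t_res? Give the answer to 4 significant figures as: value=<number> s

value=224.7 s

Throughput in SI: Q_s = 183.3 kg/h ÷ 3600 s/h = 0.0509167 kg/s
Mean residence time: t_res = M/Q_s = 11.44 kg / 0.0509167 kg/s = 224.681 s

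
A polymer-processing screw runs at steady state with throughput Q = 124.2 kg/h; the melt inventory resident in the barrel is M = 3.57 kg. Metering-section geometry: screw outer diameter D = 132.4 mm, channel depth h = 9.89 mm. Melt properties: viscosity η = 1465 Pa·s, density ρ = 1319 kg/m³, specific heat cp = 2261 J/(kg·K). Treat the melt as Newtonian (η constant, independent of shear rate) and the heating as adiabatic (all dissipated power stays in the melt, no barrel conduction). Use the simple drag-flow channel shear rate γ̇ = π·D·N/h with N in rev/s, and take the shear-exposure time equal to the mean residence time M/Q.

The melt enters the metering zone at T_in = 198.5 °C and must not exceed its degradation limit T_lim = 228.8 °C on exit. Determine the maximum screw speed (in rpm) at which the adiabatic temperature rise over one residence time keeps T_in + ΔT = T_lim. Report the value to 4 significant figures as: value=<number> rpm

value=34.83 rpm

Convert throughput: Q = 124.2 kg/h = 124.2/3600 = 0.0345 kg/s
t_res = M / Q_s = 3.57 ÷ 0.0345 = 103.478 s
Convert to metres: D = 0.1324 m, h = 0.00989 m
ΔT_a = T_lim − T_in = 228.8 °C − 198.5 °C = 30.3 K
Invert ΔT = ηγ̇²t_res/(ρcp) for γ̇: γ̇_max² = ΔT_a ρ cp / (η t_res) = 30.3·1319·2261 / (1465·103.478) = 596.075 s⁻²
Take the square root: γ̇_max = √(596.075) = 24.4147 s⁻¹
N_max = γ̇_max·h / (π·D) = 24.4147 · 0.00989 / (π · 0.1324) = 0.580509 rev/s = 34.8305 rpm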